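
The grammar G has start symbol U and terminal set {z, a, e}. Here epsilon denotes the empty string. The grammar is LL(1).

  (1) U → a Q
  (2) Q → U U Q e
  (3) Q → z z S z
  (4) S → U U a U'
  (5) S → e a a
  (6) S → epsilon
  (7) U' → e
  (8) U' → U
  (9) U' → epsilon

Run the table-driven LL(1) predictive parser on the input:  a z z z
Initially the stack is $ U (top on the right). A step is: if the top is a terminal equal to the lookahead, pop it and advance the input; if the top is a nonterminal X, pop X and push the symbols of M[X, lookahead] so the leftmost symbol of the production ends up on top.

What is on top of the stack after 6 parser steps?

step 1: stack=$ U  input=a z z z $  — expand U → a Q
step 2: stack=$ Q a  input=a z z z $  — match a
step 3: stack=$ Q  input=z z z $  — expand Q → z z S z
step 4: stack=$ z S z z  input=z z z $  — match z
step 5: stack=$ z S z  input=z z $  — match z
step 6: stack=$ z S  input=z $  — expand S → epsilon
Stack after step 6: $ z (top = z).

z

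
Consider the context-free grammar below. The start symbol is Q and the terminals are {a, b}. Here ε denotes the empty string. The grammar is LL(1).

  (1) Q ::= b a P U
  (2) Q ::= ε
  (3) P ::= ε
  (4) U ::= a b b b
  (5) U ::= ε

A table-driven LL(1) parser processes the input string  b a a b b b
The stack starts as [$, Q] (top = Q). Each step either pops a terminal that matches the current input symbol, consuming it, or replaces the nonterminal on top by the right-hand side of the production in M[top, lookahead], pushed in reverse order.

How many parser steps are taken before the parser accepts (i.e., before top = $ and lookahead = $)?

9

     Stack      Input          Action
  1  $ Q        b a a b b b $  expand Q ::= b a P U
  2  $ U P a b  b a a b b b $  match b
  3  $ U P a    a a b b b $    match a
  4  $ U P      a b b b $      expand P ::= ε
  5  $ U        a b b b $      expand U ::= a b b b
  6  $ b b b a  a b b b $      match a
  7  $ b b b    b b b $        match b
  8  $ b b      b b $          match b
  9  $ b        b $            match b
Accept reached after 9 steps.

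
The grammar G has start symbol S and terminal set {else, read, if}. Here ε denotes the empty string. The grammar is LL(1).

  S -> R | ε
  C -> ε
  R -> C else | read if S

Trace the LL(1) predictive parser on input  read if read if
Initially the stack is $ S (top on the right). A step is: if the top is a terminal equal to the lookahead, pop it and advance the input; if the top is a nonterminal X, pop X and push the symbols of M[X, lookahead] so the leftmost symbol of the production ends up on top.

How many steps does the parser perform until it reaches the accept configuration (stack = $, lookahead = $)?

9

     Stack        Input              Action
  1  $ S          read if read if $  expand S -> R
  2  $ R          read if read if $  expand R -> read if S
  3  $ S if read  read if read if $  match read
  4  $ S if       if read if $       match if
  5  $ S          read if $          expand S -> R
  6  $ R          read if $          expand R -> read if S
  7  $ S if read  read if $          match read
  8  $ S if       if $               match if
  9  $ S          $                  expand S -> ε
Accept reached after 9 steps.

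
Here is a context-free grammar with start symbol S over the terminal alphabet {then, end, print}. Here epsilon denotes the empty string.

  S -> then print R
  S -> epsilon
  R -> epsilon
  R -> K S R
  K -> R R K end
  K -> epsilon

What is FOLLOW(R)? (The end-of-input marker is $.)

{$, end, then}

FIRST(S) = {epsilon, then}
FIRST(R) = {epsilon, end, then}  (via K S R)
FIRST(K) = {epsilon, end, then}  (via R R K end)
FOLLOW(S) includes $ since S is the start symbol.
FOLLOW(S): in R->K S R, S is followed by R with FIRST {epsilon, end, then}; in R->K S R, the suffix after S is nullable, so FOLLOW(S) ⊇ FOLLOW(R) = {$, end, then}. Thus FOLLOW(S) = {$, end, then}.
FOLLOW(R): in S->then print R, the suffix after R is empty, so FOLLOW(R) ⊇ FOLLOW(S) = {$, end, then}; in R->K S R, the suffix after R is empty (adds nothing new); in K->R R K end (occurrence 1), R is followed by R K end with FIRST {end, then}; in K->R R K end (occurrence 2), R is followed by K end with FIRST {end, then}. Thus FOLLOW(R) = {$, end, then}.
FOLLOW(K): in R->K S R, K is followed by S R with FIRST {epsilon, end, then}; in R->K S R, the suffix after K is nullable, so FOLLOW(K) ⊇ FOLLOW(R) = {$, end, then}; in K->R R K end, K is followed by end with FIRST {end}. Thus FOLLOW(K) = {$, end, then}.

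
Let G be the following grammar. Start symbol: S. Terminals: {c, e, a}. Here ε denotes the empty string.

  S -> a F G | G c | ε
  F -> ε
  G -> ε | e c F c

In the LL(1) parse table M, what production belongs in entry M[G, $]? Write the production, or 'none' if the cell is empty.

G -> ε

FIRST(F) = {ε}
FIRST(G) = {ε, e}
FIRST(S) = {ε, a, c, e}  (via G c)
FOLLOW(S) includes $ since S is the start symbol.
FOLLOW(S): S appears on no right-hand side. Thus FOLLOW(S) = {$}.
FOLLOW(G): in S->a F G, the suffix after G is empty, so FOLLOW(G) ⊇ FOLLOW(S) = {$}; in S->G c, G is followed by c with FIRST {c}. Thus FOLLOW(G) = {$, c}.
For G -> ε: FIRST(ε) = {ε}, so it goes in M[G, t] for t ∈ {}; since ε ∈ FIRST, also for every t ∈ FOLLOW(G) = {$, c}.
For G -> e c F c: FIRST(e c F c) = {e}, so it goes in M[G, t] for t ∈ {e}.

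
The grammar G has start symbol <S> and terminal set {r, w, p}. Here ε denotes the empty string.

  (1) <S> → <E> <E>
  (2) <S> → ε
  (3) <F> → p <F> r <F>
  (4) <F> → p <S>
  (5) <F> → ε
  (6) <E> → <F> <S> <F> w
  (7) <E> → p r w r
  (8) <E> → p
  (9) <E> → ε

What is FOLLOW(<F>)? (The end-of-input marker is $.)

{p, r, w}

FIRST(<F>) = {ε, p}
FIRST(<S>) = {ε, p, w}  (via <E> <E>)
FIRST(<E>) = {ε, p, w}  (via <F> <S> <F> w)
FOLLOW(<S>) includes $ since <S> is the start symbol.
FOLLOW(<F>): in <F>→p <F> r <F> (occurrence 1), <F> is followed by r <F> with FIRST {r}; in <F>→p <F> r <F> (occurrence 2), the suffix after <F> is empty (adds nothing new); in <E>→<F> <S> <F> w (occurrence 1), <F> is followed by <S> <F> w with FIRST {p, w}; in <E>→<F> <S> <F> w (occurrence 2), <F> is followed by w with FIRST {w}. Thus FOLLOW(<F>) = {p, r, w}.
FOLLOW(<S>): in <F>→p <S>, the suffix after <S> is empty, so FOLLOW(<S>) ⊇ FOLLOW(<F>) = {p, r, w}; in <E>→<F> <S> <F> w, <S> is followed by <F> w with FIRST {p, w}. Thus FOLLOW(<S>) = {$, p, r, w}.
FOLLOW(<E>): in <S>→<E> <E> (occurrence 1), <E> is followed by <E> with FIRST {ε, p, w}; in <S>→<E> <E> (occurrence 1), the suffix after <E> is nullable, so FOLLOW(<E>) ⊇ FOLLOW(<S>) = {$, p, r, w}; in <S>→<E> <E> (occurrence 2), the suffix after <E> is empty, so FOLLOW(<E>) ⊇ FOLLOW(<S>) = {$, p, r, w}. Thus FOLLOW(<E>) = {$, p, r, w}.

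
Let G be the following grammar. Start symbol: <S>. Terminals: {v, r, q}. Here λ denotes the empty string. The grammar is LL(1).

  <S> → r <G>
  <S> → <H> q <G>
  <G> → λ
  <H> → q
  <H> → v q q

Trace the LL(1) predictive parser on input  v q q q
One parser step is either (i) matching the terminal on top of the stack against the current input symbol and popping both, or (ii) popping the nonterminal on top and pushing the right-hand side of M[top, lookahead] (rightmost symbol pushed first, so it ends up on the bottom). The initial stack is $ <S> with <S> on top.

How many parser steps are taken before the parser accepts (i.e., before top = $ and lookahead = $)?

7

     Stack          Input      Action
  1  $ <S>          v q q q $  expand <S> → <H> q <G>
  2  $ <G> q <H>    v q q q $  expand <H> → v q q
  3  $ <G> q q q v  v q q q $  match v
  4  $ <G> q q q    q q q $    match q
  5  $ <G> q q      q q $      match q
  6  $ <G> q        q $        match q
  7  $ <G>          $          expand <G> → λ
Accept reached after 7 steps.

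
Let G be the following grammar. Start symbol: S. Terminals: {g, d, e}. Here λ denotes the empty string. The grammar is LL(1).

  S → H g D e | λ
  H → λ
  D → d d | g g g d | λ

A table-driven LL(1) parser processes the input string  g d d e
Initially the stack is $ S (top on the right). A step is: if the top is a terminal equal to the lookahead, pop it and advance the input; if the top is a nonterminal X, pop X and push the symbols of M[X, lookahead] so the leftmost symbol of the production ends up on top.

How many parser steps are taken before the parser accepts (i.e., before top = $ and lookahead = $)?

     Stack      Input      Action
  1  $ S        g d d e $  expand S → H g D e
  2  $ e D g H  g d d e $  expand H → λ
  3  $ e D g    g d d e $  match g
  4  $ e D      d d e $    expand D → d d
  5  $ e d d    d d e $    match d
  6  $ e d      d e $      match d
  7  $ e        e $        match e
Accept reached after 7 steps.

7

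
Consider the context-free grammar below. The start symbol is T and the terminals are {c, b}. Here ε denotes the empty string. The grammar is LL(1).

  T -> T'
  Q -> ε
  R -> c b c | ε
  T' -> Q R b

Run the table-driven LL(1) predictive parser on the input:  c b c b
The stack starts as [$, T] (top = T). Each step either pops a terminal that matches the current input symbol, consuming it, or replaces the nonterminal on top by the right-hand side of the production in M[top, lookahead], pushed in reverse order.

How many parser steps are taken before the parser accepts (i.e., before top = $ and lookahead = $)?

8

step 1: stack=$ T  input=c b c b $  — expand T -> T'
step 2: stack=$ T'  input=c b c b $  — expand T' -> Q R b
step 3: stack=$ b R Q  input=c b c b $  — expand Q -> ε
step 4: stack=$ b R  input=c b c b $  — expand R -> c b c
step 5: stack=$ b c b c  input=c b c b $  — match c
step 6: stack=$ b c b  input=b c b $  — match b
step 7: stack=$ b c  input=c b $  — match c
step 8: stack=$ b  input=b $  — match b
Accept reached after 8 steps.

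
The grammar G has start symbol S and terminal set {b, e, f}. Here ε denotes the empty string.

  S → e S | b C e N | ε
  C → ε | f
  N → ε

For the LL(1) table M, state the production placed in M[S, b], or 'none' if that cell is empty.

S → b C e N

FIRST(S): from S→e S we get {e}; from S→b C e N we get {b}; from S→ε we get {ε}. So FIRST(S) = {ε, b, e}.
FIRST(C): from C→ε we get {ε}; from C→f we get {f}. So FIRST(C) = {ε, f}.
FIRST(N): from N→ε we get {ε}. So FIRST(N) = {ε}.
FOLLOW(S) includes $ since S is the start symbol.
FOLLOW(S): in S→e S, the suffix after S is empty (adds nothing new). Thus FOLLOW(S) = {$}.
For S → e S: FIRST(e S) = {e}, so it goes in M[S, t] for t ∈ {e}.
For S → b C e N: FIRST(b C e N) = {b}, so it goes in M[S, t] for t ∈ {b}.
For S → ε: FIRST(ε) = {ε}, so it goes in M[S, t] for t ∈ {}; since ε ∈ FIRST, also for every t ∈ FOLLOW(S) = {$}.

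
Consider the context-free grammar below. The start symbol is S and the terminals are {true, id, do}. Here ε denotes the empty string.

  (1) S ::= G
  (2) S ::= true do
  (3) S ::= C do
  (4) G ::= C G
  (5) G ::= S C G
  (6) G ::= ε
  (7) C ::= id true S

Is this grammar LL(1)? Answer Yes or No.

FIRST(S) = {ε, id, true}
FIRST(G) = {ε, id, true}
FIRST(C) = {id}
FOLLOW(S) = {$, do, id, true}
FOLLOW(G) = {$, do, id, true}
FOLLOW(C) = {$, do, id, true}
Cell M[G, id] receives both G ::= C G and G ::= S C G and G ::= ε — the grammar is not LL(1).

No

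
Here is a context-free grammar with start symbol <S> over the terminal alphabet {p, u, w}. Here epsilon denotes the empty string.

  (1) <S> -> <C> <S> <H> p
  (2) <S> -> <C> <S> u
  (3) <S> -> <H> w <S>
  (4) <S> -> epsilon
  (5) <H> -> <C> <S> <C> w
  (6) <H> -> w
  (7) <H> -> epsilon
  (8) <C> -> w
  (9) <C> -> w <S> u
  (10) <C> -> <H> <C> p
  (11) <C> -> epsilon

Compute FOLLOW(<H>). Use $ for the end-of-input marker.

FIRST(<S>): from <S>-><C> <S> <H> p we get {p, u, w}; from <S>-><C> <S> u we get {p, u, w}; from <S>-><H> w <S> we get {p, u, w}; from <S>->epsilon we get {epsilon}. So FIRST(<S>) = {epsilon, p, u, w}.
FIRST(<H>): from <H>-><C> <S> <C> w we get {p, u, w}; from <H>->w we get {w}; from <H>->epsilon we get {epsilon}. So FIRST(<H>) = {epsilon, p, u, w}.
FIRST(<C>): from <C>->w we get {w}; from <C>->w <S> u we get {w}; from <C>-><H> <C> p we get {p, u, w}; from <C>->epsilon we get {epsilon}. So FIRST(<C>) = {epsilon, p, u, w}.
FOLLOW(<S>) includes $ since <S> is the start symbol.
FOLLOW(<S>): in <S>-><C> <S> <H> p, <S> is followed by <H> p with FIRST {p, u, w}; in <S>-><C> <S> u, <S> is followed by u with FIRST {u}; in <S>-><H> w <S>, the suffix after <S> is empty (adds nothing new); in <H>-><C> <S> <C> w, <S> is followed by <C> w with FIRST {p, u, w}; in <C>->w <S> u, <S> is followed by u with FIRST {u}. Thus FOLLOW(<S>) = {$, p, u, w}.
FOLLOW(<H>): in <S>-><C> <S> <H> p, <H> is followed by p with FIRST {p}; in <S>-><H> w <S>, <H> is followed by w <S> with FIRST {w}; in <C>-><H> <C> p, <H> is followed by <C> p with FIRST {p, u, w}. Thus FOLLOW(<H>) = {p, u, w}.
FOLLOW(<C>): in <S>-><C> <S> <H> p, <C> is followed by <S> <H> p with FIRST {p, u, w}; in <S>-><C> <S> u, <C> is followed by <S> u with FIRST {p, u, w}; in <H>-><C> <S> <C> w (occurrence 1), <C> is followed by <S> <C> w with FIRST {p, u, w}; in <H>-><C> <S> <C> w (occurrence 2), <C> is followed by w with FIRST {w}; in <C>-><H> <C> p, <C> is followed by p with FIRST {p}. Thus FOLLOW(<C>) = {p, u, w}.

{p, u, w}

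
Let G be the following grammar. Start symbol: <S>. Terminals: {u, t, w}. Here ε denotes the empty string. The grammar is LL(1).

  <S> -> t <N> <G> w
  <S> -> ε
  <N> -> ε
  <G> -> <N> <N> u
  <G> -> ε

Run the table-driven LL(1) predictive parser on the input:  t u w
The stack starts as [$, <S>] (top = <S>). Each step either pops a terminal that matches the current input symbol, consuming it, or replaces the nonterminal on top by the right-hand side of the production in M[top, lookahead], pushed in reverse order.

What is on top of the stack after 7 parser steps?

w

     Stack          Input    Action
  1  $ <S>          t u w $  expand <S> -> t <N> <G> w
  2  $ w <G> <N> t  t u w $  match t
  3  $ w <G> <N>    u w $    expand <N> -> ε
  4  $ w <G>        u w $    expand <G> -> <N> <N> u
  5  $ w u <N> <N>  u w $    expand <N> -> ε
  6  $ w u <N>      u w $    expand <N> -> ε
  7  $ w u          u w $    match u
Stack after step 7: $ w (top = w).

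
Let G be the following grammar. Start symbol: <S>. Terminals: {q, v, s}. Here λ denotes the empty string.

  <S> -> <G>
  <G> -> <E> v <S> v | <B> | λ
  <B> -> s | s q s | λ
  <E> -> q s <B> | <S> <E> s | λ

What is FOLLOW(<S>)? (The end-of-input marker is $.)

FIRST(<B>): from <B>->s we get {s}; from <B>->s q s we get {s}; from <B>->λ we get {λ}. So FIRST(<B>) = {λ, s}.
FIRST(<S>): from <S>-><G> we get {λ, q, s, v}. So FIRST(<S>) = {λ, q, s, v}.
FIRST(<E>): from <E>->q s <B> we get {q}; from <E>-><S> <E> s we get {q, s, v}; from <E>->λ we get {λ}. So FIRST(<E>) = {λ, q, s, v}.
FIRST(<G>): from <G>-><E> v <S> v we get {q, s, v}; from <G>-><B> we get {λ, s}; from <G>->λ we get {λ}. So FIRST(<G>) = {λ, q, s, v}.
FOLLOW(<S>) includes $ since <S> is the start symbol.
FOLLOW(<S>): in <G>-><E> v <S> v, <S> is followed by v with FIRST {v}; in <E>-><S> <E> s, <S> is followed by <E> s with FIRST {q, s, v}. Thus FOLLOW(<S>) = {$, q, s, v}.
FOLLOW(<G>): in <S>-><G>, the suffix after <G> is empty, so FOLLOW(<G>) ⊇ FOLLOW(<S>) = {$, q, s, v}. Thus FOLLOW(<G>) = {$, q, s, v}.
FOLLOW(<E>): in <G>-><E> v <S> v, <E> is followed by v <S> v with FIRST {v}; in <E>-><S> <E> s, <E> is followed by s with FIRST {s}. Thus FOLLOW(<E>) = {s, v}.
FOLLOW(<B>): in <G>-><B>, the suffix after <B> is empty, so FOLLOW(<B>) ⊇ FOLLOW(<G>) = {$, q, s, v}; in <E>->q s <B>, the suffix after <B> is empty, so FOLLOW(<B>) ⊇ FOLLOW(<E>) = {s, v}. Thus FOLLOW(<B>) = {$, q, s, v}.

{$, q, s, v}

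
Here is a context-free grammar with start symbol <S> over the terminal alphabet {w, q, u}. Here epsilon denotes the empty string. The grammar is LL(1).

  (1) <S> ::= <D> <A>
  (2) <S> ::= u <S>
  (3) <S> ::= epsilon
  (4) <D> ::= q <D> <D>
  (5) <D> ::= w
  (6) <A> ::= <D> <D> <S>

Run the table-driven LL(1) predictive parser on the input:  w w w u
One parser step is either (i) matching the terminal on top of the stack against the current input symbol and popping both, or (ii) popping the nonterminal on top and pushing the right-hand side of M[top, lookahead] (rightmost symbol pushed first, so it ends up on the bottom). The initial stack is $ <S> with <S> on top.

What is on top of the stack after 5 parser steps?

step 1: stack=$ <S>  input=w w w u $  — expand <S> ::= <D> <A>
step 2: stack=$ <A> <D>  input=w w w u $  — expand <D> ::= w
step 3: stack=$ <A> w  input=w w w u $  — match w
step 4: stack=$ <A>  input=w w u $  — expand <A> ::= <D> <D> <S>
step 5: stack=$ <S> <D> <D>  input=w w u $  — expand <D> ::= w
Stack after step 5: $ <S> <D> w (top = w).

w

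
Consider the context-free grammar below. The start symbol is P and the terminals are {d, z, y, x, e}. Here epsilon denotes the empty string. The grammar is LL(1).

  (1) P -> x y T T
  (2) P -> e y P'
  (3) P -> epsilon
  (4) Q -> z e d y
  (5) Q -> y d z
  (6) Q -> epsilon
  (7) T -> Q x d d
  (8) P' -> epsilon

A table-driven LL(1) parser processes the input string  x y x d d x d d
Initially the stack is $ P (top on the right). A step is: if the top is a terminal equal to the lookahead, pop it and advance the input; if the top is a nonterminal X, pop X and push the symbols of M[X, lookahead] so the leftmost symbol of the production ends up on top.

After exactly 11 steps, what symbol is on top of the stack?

d

step 1: stack=$ P  input=x y x d d x d d $  — expand P -> x y T T
step 2: stack=$ T T y x  input=x y x d d x d d $  — match x
step 3: stack=$ T T y  input=y x d d x d d $  — match y
step 4: stack=$ T T  input=x d d x d d $  — expand T -> Q x d d
step 5: stack=$ T d d x Q  input=x d d x d d $  — expand Q -> epsilon
step 6: stack=$ T d d x  input=x d d x d d $  — match x
step 7: stack=$ T d d  input=d d x d d $  — match d
step 8: stack=$ T d  input=d x d d $  — match d
step 9: stack=$ T  input=x d d $  — expand T -> Q x d d
step 10: stack=$ d d x Q  input=x d d $  — expand Q -> epsilon
step 11: stack=$ d d x  input=x d d $  — match x
Stack after step 11: $ d d (top = d).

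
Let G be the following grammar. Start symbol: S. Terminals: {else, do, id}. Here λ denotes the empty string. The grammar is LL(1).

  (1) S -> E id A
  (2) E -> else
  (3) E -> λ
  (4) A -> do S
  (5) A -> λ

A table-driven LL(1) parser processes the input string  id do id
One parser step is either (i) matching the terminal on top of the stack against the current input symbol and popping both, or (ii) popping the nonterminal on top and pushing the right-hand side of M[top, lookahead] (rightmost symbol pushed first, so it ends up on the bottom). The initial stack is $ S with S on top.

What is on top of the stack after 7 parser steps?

id

step 1: stack=$ S  input=id do id $  — expand S -> E id A
step 2: stack=$ A id E  input=id do id $  — expand E -> λ
step 3: stack=$ A id  input=id do id $  — match id
step 4: stack=$ A  input=do id $  — expand A -> do S
step 5: stack=$ S do  input=do id $  — match do
step 6: stack=$ S  input=id $  — expand S -> E id A
step 7: stack=$ A id E  input=id $  — expand E -> λ
Stack after step 7: $ A id (top = id).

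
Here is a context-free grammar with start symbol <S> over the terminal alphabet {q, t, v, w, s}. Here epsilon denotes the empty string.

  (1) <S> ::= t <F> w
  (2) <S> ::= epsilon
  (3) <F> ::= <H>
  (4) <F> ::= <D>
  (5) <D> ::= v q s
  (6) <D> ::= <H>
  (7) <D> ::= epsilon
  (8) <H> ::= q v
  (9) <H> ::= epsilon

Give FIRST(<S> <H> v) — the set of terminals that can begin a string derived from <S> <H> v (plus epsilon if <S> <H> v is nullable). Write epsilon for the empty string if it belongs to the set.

FIRST(<S>): from <S>::=t <F> w we get {t}; from <S>::=epsilon we get {epsilon}. So FIRST(<S>) = {epsilon, t}.
FIRST(<H>): from <H>::=q v we get {q}; from <H>::=epsilon we get {epsilon}. So FIRST(<H>) = {epsilon, q}.
FIRST(<D>): from <D>::=v q s we get {v}; from <D>::=<H> we get {epsilon, q}; from <D>::=epsilon we get {epsilon}. So FIRST(<D>) = {epsilon, q, v}.
FIRST(<F>): from <F>::=<H> we get {epsilon, q}; from <F>::=<D> we get {epsilon, q, v}. So FIRST(<F>) = {epsilon, q, v}.
FIRST(<S> <H> v): take FIRST of each symbol in turn, carrying on past any symbol whose FIRST contains epsilon; result {q, t, v}.

{q, t, v}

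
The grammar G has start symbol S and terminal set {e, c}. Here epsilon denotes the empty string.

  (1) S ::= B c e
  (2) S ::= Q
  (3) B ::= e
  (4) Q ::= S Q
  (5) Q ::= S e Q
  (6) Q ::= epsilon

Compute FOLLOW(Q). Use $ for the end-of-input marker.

FIRST(B): from B::=e we get {e}. So FIRST(B) = {e}.
FIRST(S): from S::=B c e we get {e}; from S::=Q we get {epsilon, e}. So FIRST(S) = {epsilon, e}.
FIRST(Q): from Q::=S Q we get {epsilon, e}; from Q::=S e Q we get {e}; from Q::=epsilon we get {epsilon}. So FIRST(Q) = {epsilon, e}.
FOLLOW(S) includes $ since S is the start symbol.
FOLLOW(B): in S::=B c e, B is followed by c e with FIRST {c}. Thus FOLLOW(B) = {c}.
FOLLOW(S): in Q::=S Q, S is followed by Q with FIRST {epsilon, e}; in Q::=S Q, the suffix after S is nullable, so FOLLOW(S) ⊇ FOLLOW(Q) = {$, e}; in Q::=S e Q, S is followed by e Q with FIRST {e}. Thus FOLLOW(S) = {$, e}.
FOLLOW(Q): in S::=Q, the suffix after Q is empty, so FOLLOW(Q) ⊇ FOLLOW(S) = {$, e}; in Q::=S Q, the suffix after Q is empty (adds nothing new); in Q::=S e Q, the suffix after Q is empty (adds nothing new). Thus FOLLOW(Q) = {$, e}.

{$, e}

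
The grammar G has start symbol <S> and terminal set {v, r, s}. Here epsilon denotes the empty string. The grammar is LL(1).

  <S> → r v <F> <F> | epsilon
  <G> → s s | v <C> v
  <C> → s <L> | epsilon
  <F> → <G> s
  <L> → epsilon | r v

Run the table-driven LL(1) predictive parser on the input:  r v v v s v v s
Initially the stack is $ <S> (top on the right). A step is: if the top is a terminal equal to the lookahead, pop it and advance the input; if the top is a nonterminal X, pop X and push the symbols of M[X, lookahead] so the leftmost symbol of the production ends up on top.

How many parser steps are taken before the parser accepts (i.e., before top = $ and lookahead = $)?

step 1: stack=$ <S>  input=r v v v s v v s $  — expand <S> → r v <F> <F>
step 2: stack=$ <F> <F> v r  input=r v v v s v v s $  — match r
step 3: stack=$ <F> <F> v  input=v v v s v v s $  — match v
step 4: stack=$ <F> <F>  input=v v s v v s $  — expand <F> → <G> s
step 5: stack=$ <F> s <G>  input=v v s v v s $  — expand <G> → v <C> v
step 6: stack=$ <F> s v <C> v  input=v v s v v s $  — match v
step 7: stack=$ <F> s v <C>  input=v s v v s $  — expand <C> → epsilon
step 8: stack=$ <F> s v  input=v s v v s $  — match v
step 9: stack=$ <F> s  input=s v v s $  — match s
step 10: stack=$ <F>  input=v v s $  — expand <F> → <G> s
step 11: stack=$ s <G>  input=v v s $  — expand <G> → v <C> v
step 12: stack=$ s v <C> v  input=v v s $  — match v
step 13: stack=$ s v <C>  input=v s $  — expand <C> → epsilon
step 14: stack=$ s v  input=v s $  — match v
step 15: stack=$ s  input=s $  — match s
Accept reached after 15 steps.

15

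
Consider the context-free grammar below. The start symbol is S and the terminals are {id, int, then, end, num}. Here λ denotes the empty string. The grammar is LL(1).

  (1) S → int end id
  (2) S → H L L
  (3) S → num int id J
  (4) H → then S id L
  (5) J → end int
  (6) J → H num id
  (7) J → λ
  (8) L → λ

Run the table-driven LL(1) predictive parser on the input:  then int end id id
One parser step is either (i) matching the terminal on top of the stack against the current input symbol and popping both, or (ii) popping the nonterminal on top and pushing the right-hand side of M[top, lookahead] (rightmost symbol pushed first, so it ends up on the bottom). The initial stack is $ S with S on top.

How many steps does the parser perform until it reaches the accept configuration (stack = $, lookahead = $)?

11

      Stack                  Input                 Action
   1  $ S                    then int end id id $  expand S → H L L
   2  $ L L H                then int end id id $  expand H → then S id L
   3  $ L L L id S then      then int end id id $  match then
   4  $ L L L id S           int end id id $       expand S → int end id
   5  $ L L L id id end int  int end id id $       match int
   6  $ L L L id id end      end id id $           match end
   7  $ L L L id id          id id $               match id
   8  $ L L L id             id $                  match id
   9  $ L L L                $                     expand L → λ
  10  $ L L                  $                     expand L → λ
  11  $ L                    $                     expand L → λ
Accept reached after 11 steps.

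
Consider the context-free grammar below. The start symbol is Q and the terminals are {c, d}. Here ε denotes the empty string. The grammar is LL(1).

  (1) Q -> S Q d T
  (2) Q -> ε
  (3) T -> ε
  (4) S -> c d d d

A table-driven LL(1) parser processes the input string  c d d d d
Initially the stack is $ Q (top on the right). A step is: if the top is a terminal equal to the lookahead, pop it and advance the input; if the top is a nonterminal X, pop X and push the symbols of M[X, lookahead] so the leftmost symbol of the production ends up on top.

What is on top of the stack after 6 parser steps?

Q

     Stack            Input        Action
  1  $ Q              c d d d d $  expand Q -> S Q d T
  2  $ T d Q S        c d d d d $  expand S -> c d d d
  3  $ T d Q d d d c  c d d d d $  match c
  4  $ T d Q d d d    d d d d $    match d
  5  $ T d Q d d      d d d $      match d
  6  $ T d Q d        d d $        match d
Stack after step 6: $ T d Q (top = Q).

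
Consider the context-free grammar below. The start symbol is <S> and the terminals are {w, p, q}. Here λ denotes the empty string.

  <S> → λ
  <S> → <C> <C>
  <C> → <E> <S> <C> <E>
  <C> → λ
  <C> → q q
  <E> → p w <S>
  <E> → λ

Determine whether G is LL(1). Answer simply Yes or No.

FIRST(<S>) = {λ, p, q}
FIRST(<C>) = {λ, p, q}
FIRST(<E>) = {λ, p}
FOLLOW(<S>) = {$, p, q}
FOLLOW(<C>) = {$, p, q}
FOLLOW(<E>) = {$, p, q}
Cell M[<C>, $] receives both <C> → <E> <S> <C> <E> and <C> → λ — the grammar is not LL(1).

No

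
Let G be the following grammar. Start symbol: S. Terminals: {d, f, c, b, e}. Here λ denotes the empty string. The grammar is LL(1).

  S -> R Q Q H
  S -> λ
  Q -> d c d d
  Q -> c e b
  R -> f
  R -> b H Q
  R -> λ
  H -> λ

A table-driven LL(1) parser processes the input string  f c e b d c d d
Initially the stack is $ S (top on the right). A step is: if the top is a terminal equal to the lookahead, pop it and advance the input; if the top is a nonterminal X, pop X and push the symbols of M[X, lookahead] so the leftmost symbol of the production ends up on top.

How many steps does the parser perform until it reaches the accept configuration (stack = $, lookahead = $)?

13

step 1: stack=$ S  input=f c e b d c d d $  — expand S -> R Q Q H
step 2: stack=$ H Q Q R  input=f c e b d c d d $  — expand R -> f
step 3: stack=$ H Q Q f  input=f c e b d c d d $  — match f
step 4: stack=$ H Q Q  input=c e b d c d d $  — expand Q -> c e b
step 5: stack=$ H Q b e c  input=c e b d c d d $  — match c
step 6: stack=$ H Q b e  input=e b d c d d $  — match e
step 7: stack=$ H Q b  input=b d c d d $  — match b
step 8: stack=$ H Q  input=d c d d $  — expand Q -> d c d d
step 9: stack=$ H d d c d  input=d c d d $  — match d
step 10: stack=$ H d d c  input=c d d $  — match c
step 11: stack=$ H d d  input=d d $  — match d
step 12: stack=$ H d  input=d $  — match d
step 13: stack=$ H  input=$  — expand H -> λ
Accept reached after 13 steps.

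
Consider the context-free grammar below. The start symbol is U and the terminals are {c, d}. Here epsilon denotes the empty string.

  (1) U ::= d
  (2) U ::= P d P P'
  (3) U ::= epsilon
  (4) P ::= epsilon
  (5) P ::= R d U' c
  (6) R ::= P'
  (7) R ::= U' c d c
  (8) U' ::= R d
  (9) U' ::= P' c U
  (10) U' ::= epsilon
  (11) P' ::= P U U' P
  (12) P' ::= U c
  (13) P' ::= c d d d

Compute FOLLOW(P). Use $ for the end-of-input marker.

FIRST(U) = {epsilon, c, d}  (via P d P P')
FIRST(P) = {epsilon, c, d}  (via R d U' c)
FIRST(R) = {epsilon, c, d}  (via P', U' c d c)
FIRST(U') = {epsilon, c, d}  (via R d, P' c U)
FIRST(P') = {epsilon, c, d}  (via P U U' P, U c)
FOLLOW(U) includes $ since U is the start symbol.
FOLLOW(R): in P::=R d U' c, R is followed by d U' c with FIRST {d}; in U'::=R d, R is followed by d with FIRST {d}. Thus FOLLOW(R) = {d}.
FOLLOW(U): in U'::=P' c U, the suffix after U is empty, so FOLLOW(U) ⊇ FOLLOW(U') = {$, c, d}; in P'::=P U U' P, U is followed by U' P with FIRST {epsilon, c, d}; in P'::=P U U' P, the suffix after U is nullable, so FOLLOW(U) ⊇ FOLLOW(P') = {$, c, d}; in P'::=U c, U is followed by c with FIRST {c}. Thus FOLLOW(U) = {$, c, d}.
FOLLOW(P'): in U::=P d P P', the suffix after P' is empty, so FOLLOW(P') ⊇ FOLLOW(U) = {$, c, d}; in R::=P', the suffix after P' is empty, so FOLLOW(P') ⊇ FOLLOW(R) = {d}; in U'::=P' c U, P' is followed by c U with FIRST {c}. Thus FOLLOW(P') = {$, c, d}.
FOLLOW(P): in U::=P d P P' (occurrence 1), P is followed by d P P' with FIRST {d}; in U::=P d P P' (occurrence 2), P is followed by P' with FIRST {epsilon, c, d}; in U::=P d P P' (occurrence 2), the suffix after P is nullable, so FOLLOW(P) ⊇ FOLLOW(U) = {$, c, d}; in P'::=P U U' P (occurrence 1), P is followed by U U' P with FIRST {epsilon, c, d}; in P'::=P U U' P (occurrence 1), the suffix after P is nullable, so FOLLOW(P) ⊇ FOLLOW(P') = {$, c, d}; in P'::=P U U' P (occurrence 2), the suffix after P is empty, so FOLLOW(P) ⊇ FOLLOW(P') = {$, c, d}. Thus FOLLOW(P) = {$, c, d}.
FOLLOW(U'): in P::=R d U' c, U' is followed by c with FIRST {c}; in R::=U' c d c, U' is followed by c d c with FIRST {c}; in P'::=P U U' P, U' is followed by P with FIRST {epsilon, c, d}; in P'::=P U U' P, the suffix after U' is nullable, so FOLLOW(U') ⊇ FOLLOW(P') = {$, c, d}. Thus FOLLOW(U') = {$, c, d}.

{$, c, d}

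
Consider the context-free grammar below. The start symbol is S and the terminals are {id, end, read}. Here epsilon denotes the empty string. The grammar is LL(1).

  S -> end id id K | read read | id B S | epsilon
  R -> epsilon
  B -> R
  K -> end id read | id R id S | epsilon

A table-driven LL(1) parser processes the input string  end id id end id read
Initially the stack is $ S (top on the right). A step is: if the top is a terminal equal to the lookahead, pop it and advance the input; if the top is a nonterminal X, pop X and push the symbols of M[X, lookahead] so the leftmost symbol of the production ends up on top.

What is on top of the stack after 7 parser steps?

step 1: stack=$ S  input=end id id end id read $  — expand S -> end id id K
step 2: stack=$ K id id end  input=end id id end id read $  — match end
step 3: stack=$ K id id  input=id id end id read $  — match id
step 4: stack=$ K id  input=id end id read $  — match id
step 5: stack=$ K  input=end id read $  — expand K -> end id read
step 6: stack=$ read id end  input=end id read $  — match end
step 7: stack=$ read id  input=id read $  — match id
Stack after step 7: $ read (top = read).

read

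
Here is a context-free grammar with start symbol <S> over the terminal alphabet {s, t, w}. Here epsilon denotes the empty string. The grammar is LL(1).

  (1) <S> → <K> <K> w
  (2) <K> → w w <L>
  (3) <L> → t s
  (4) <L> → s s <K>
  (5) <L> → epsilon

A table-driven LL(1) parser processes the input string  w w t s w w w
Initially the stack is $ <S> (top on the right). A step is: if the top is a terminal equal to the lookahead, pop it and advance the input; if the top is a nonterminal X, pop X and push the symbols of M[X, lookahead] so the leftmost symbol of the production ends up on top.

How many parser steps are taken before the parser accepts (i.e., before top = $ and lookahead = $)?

12

      Stack            Input            Action
   1  $ <S>            w w t s w w w $  expand <S> → <K> <K> w
   2  $ w <K> <K>      w w t s w w w $  expand <K> → w w <L>
   3  $ w <K> <L> w w  w w t s w w w $  match w
   4  $ w <K> <L> w    w t s w w w $    match w
   5  $ w <K> <L>      t s w w w $      expand <L> → t s
   6  $ w <K> s t      t s w w w $      match t
   7  $ w <K> s        s w w w $        match s
   8  $ w <K>          w w w $          expand <K> → w w <L>
   9  $ w <L> w w      w w w $          match w
  10  $ w <L> w        w w $            match w
  11  $ w <L>          w $              expand <L> → epsilon
  12  $ w              w $              match w
Accept reached after 12 steps.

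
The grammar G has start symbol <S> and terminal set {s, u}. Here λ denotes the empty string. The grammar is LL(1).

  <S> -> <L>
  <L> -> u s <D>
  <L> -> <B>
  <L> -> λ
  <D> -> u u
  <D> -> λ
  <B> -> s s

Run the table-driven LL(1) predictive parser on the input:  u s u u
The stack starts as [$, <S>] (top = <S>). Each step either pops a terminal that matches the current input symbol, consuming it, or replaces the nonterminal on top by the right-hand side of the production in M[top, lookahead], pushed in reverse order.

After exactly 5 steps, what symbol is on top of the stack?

u

     Stack      Input      Action
  1  $ <S>      u s u u $  expand <S> -> <L>
  2  $ <L>      u s u u $  expand <L> -> u s <D>
  3  $ <D> s u  u s u u $  match u
  4  $ <D> s    s u u $    match s
  5  $ <D>      u u $      expand <D> -> u u
Stack after step 5: $ u u (top = u).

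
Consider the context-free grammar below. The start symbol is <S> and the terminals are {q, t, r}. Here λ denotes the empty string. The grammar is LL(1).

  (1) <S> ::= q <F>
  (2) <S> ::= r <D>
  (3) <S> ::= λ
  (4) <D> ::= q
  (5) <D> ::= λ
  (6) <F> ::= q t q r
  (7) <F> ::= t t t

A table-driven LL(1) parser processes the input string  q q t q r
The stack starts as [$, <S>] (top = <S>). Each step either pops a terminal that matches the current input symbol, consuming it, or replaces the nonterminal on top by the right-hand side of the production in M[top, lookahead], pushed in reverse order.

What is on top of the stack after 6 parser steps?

r

step 1: stack=$ <S>  input=q q t q r $  — expand <S> ::= q <F>
step 2: stack=$ <F> q  input=q q t q r $  — match q
step 3: stack=$ <F>  input=q t q r $  — expand <F> ::= q t q r
step 4: stack=$ r q t q  input=q t q r $  — match q
step 5: stack=$ r q t  input=t q r $  — match t
step 6: stack=$ r q  input=q r $  — match q
Stack after step 6: $ r (top = r).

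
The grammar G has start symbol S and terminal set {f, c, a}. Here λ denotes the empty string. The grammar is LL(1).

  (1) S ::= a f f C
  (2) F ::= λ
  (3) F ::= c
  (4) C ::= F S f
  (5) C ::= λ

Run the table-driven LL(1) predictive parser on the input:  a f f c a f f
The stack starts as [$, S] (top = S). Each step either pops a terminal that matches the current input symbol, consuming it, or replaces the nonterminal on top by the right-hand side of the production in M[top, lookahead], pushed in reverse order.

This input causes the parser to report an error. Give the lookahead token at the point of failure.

$

step 1: stack=$ S  input=a f f c a f f $  — expand S ::= a f f C
step 2: stack=$ C f f a  input=a f f c a f f $  — match a
step 3: stack=$ C f f  input=f f c a f f $  — match f
step 4: stack=$ C f  input=f c a f f $  — match f
step 5: stack=$ C  input=c a f f $  — expand C ::= F S f
step 6: stack=$ f S F  input=c a f f $  — expand F ::= c
step 7: stack=$ f S c  input=c a f f $  — match c
step 8: stack=$ f S  input=a f f $  — expand S ::= a f f C
step 9: stack=$ f C f f a  input=a f f $  — match a
step 10: stack=$ f C f f  input=f f $  — match f
step 11: stack=$ f C f  input=f $  — match f
step 12: stack=$ f C  input=$  — expand C ::= λ
step 13: stack=$ f  input=$  — error: top is terminal f but lookahead is $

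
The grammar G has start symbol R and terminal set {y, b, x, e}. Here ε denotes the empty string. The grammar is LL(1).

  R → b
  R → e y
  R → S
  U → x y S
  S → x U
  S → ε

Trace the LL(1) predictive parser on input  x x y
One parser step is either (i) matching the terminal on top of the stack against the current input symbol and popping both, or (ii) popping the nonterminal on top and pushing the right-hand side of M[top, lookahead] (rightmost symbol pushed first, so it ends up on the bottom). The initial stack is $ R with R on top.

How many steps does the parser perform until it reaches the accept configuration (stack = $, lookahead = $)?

step 1: stack=$ R  input=x x y $  — expand R → S
step 2: stack=$ S  input=x x y $  — expand S → x U
step 3: stack=$ U x  input=x x y $  — match x
step 4: stack=$ U  input=x y $  — expand U → x y S
step 5: stack=$ S y x  input=x y $  — match x
step 6: stack=$ S y  input=y $  — match y
step 7: stack=$ S  input=$  — expand S → ε
Accept reached after 7 steps.

7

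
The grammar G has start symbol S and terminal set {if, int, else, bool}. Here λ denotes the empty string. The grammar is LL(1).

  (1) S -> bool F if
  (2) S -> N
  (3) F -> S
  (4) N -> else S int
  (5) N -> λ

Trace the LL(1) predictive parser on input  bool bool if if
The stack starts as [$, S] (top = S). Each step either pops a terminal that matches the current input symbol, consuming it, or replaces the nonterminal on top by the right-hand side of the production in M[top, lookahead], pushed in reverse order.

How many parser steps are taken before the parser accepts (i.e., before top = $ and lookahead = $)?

10

      Stack           Input              Action
   1  $ S             bool bool if if $  expand S -> bool F if
   2  $ if F bool     bool bool if if $  match bool
   3  $ if F          bool if if $       expand F -> S
   4  $ if S          bool if if $       expand S -> bool F if
   5  $ if if F bool  bool if if $       match bool
   6  $ if if F       if if $            expand F -> S
   7  $ if if S       if if $            expand S -> N
   8  $ if if N       if if $            expand N -> λ
   9  $ if if         if if $            match if
  10  $ if            if $               match if
Accept reached after 10 steps.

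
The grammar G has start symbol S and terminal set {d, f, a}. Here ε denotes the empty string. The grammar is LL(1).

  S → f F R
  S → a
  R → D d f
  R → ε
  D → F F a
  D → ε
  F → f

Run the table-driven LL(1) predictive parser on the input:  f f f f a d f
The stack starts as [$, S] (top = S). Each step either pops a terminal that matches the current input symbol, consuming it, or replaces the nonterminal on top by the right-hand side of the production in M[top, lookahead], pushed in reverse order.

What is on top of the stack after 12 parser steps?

f

      Stack        Input            Action
   1  $ S          f f f f a d f $  expand S → f F R
   2  $ R F f      f f f f a d f $  match f
   3  $ R F        f f f a d f $    expand F → f
   4  $ R f        f f f a d f $    match f
   5  $ R          f f a d f $      expand R → D d f
   6  $ f d D      f f a d f $      expand D → F F a
   7  $ f d a F F  f f a d f $      expand F → f
   8  $ f d a F f  f f a d f $      match f
   9  $ f d a F    f a d f $        expand F → f
  10  $ f d a f    f a d f $        match f
  11  $ f d a      a d f $          match a
  12  $ f d        d f $            match d
Stack after step 12: $ f (top = f).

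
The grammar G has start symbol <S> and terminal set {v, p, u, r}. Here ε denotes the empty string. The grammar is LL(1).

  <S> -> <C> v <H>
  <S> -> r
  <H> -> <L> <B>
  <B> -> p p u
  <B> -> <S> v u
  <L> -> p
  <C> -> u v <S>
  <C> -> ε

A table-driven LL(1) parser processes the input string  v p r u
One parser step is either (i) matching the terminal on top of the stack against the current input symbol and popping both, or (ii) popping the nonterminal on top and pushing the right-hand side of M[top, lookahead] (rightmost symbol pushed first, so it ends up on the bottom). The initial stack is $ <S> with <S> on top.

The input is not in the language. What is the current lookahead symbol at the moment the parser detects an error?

u

      Stack        Input      Action
   1  $ <S>        v p r u $  expand <S> -> <C> v <H>
   2  $ <H> v <C>  v p r u $  expand <C> -> ε
   3  $ <H> v      v p r u $  match v
   4  $ <H>        p r u $    expand <H> -> <L> <B>
   5  $ <B> <L>    p r u $    expand <L> -> p
   6  $ <B> p      p r u $    match p
   7  $ <B>        r u $      expand <B> -> <S> v u
   8  $ u v <S>    r u $      expand <S> -> r
   9  $ u v r      r u $      match r
  10  $ u v        u $        error: top is terminal v but lookahead is u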